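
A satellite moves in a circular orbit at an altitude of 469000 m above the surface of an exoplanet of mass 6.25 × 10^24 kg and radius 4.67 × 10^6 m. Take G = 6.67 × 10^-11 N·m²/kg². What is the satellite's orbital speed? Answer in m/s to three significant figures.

9010 m/s

Orbital radius r = R + h = 4.67 × 10^6 + 469000 = 5.139 × 10^6 m.
Gravity supplies the centripetal force: G M m / r² = m v² / r, so v = √(GM/r).
v = √(6.67 × 10^-11 × 6.25 × 10^24 / 5.139 × 10^6) = √(8.112 × 10^7) = 9007 m/s.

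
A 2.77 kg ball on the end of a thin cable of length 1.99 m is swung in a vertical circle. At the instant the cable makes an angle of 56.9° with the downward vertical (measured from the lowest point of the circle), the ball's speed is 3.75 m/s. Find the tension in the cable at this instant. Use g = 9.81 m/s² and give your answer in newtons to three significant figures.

Take the radial direction toward the centre of the circle as positive. The component of the weight along the string toward the centre is −mg cos φ (φ measured from the bottom), so Newton's second law along the string gives T − mg cos φ = m v²/r.
cos 56.9° = 0.5461, so T = m(v²/r + g cos φ) = 2.77 × ((3.75)²/1.99 + 9.81 × 0.5461) = 2.77 × (7.067 + (5.357)) = 2.77 × 12.42 = 34.41 N.

34.4 N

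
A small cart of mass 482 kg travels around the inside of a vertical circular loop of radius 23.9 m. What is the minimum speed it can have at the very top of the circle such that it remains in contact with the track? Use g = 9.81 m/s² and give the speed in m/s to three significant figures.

At the top, both weight mg and N point toward the centre: N + mg = mv²/r.
At minimum speed N → 0, so mg = mv_min²/r ⇒ v_min = √(g r) = √(9.81 × 23.9) = 15.31 m/s.

15.3 m/s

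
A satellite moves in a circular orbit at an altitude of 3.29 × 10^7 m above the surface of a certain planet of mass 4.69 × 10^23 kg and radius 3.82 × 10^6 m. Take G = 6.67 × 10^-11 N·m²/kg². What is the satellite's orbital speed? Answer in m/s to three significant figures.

Orbital radius r = R + h = 3.82 × 10^6 + 3.29 × 10^7 = 3.672 × 10^7 m.
Gravity supplies the centripetal force: G M m / r² = m v² / r, so v = √(GM/r).
v = √(6.67 × 10^-11 × 4.69 × 10^23 / 3.672 × 10^7) = √(851900) = 923.0 m/s.

923 m/s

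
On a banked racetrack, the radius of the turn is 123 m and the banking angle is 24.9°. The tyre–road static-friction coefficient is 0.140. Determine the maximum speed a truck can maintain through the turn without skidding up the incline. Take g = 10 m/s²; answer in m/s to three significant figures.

28.2 m/s

At the maximum speed, friction acts down the slope at its limiting value f = μN. Radially (horizontal, toward centre): N sinθ + μN cosθ = mv²/r. Vertically: N cosθ − μN sinθ = mg.
Dividing: v² = r g (sinθ + μcosθ)/(cosθ − μsinθ).
sinθ + μcosθ = 0.4210 + 0.140×0.9070 = 0.5480; cosθ − μsinθ = 0.9070 − 0.140×0.4210 = 0.8481.
v² = 123 × 10.0 × 0.5480/0.8481 = 794.8 m²/s², so v = 28.19 m/s.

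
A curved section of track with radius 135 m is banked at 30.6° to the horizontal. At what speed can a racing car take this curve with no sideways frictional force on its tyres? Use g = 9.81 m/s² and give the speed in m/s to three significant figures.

28.0 m/s

On a frictionless banked curve, N sinθ = mv²/r and N cosθ = mg, so tanθ = v²/(rg).
v = √(r g tanθ) = √(135 × 9.81 × tan 30.6°) = √(135 × 9.81 × 0.5914) = √783.2 = 27.99 m/s.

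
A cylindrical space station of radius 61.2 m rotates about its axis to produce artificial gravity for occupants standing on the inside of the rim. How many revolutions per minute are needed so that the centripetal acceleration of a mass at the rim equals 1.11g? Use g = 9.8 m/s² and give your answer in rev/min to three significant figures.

4.03 rev/min

Require ω²r = 1.11g, so ω = √(1.11 × 9.8/61.2) = 0.4216 rad/s.
In rev/min: ω × 60/(2π) = 0.4216 × 60/(2π) = 4.026 rev/min.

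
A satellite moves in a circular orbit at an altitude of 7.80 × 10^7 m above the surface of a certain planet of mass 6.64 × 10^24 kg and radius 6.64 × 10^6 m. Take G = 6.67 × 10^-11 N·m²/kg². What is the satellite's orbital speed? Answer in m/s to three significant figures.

Orbital radius r = R + h = 6.64 × 10^6 + 7.80 × 10^7 = 8.464 × 10^7 m.
Gravity supplies the centripetal force: G M m / r² = m v² / r, so v = √(GM/r).
v = √(6.67 × 10^-11 × 6.64 × 10^24 / 8.464 × 10^7) = √(5.233 × 10^6) = 2287 m/s.

2290 m/s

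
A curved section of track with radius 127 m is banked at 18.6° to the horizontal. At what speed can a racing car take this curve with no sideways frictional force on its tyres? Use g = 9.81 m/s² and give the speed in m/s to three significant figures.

On a frictionless banked curve, N sinθ = mv²/r and N cosθ = mg, so tanθ = v²/(rg).
v = √(r g tanθ) = √(127 × 9.81 × tan 18.6°) = √(127 × 9.81 × 0.3365) = √419.3 = 20.48 m/s.

20.5 m/s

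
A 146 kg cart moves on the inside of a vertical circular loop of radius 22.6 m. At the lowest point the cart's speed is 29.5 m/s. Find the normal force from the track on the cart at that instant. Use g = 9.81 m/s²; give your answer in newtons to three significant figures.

At the lowest point, N points up (toward the centre) and the weight mg points down (away from the centre), so the net inward force is N − mg = mv²/r.
N = m(v²/r + g) = 146 × ((29.5)²/22.6 + 9.81) = 146 × (38.51 + 9.81) = 146 × 48.32 = 7054 N.

7050 N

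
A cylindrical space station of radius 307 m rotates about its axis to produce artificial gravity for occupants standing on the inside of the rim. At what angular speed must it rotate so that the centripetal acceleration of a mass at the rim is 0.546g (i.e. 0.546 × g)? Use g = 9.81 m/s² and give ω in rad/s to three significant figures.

0.132 rad/s

Centripetal acceleration a_c = ω²r. Setting ω²r = 0.546g:
ω = √(0.546g / r) = √(0.546 × 9.81 / 307) = √0.01745 = 0.1321 rad/s.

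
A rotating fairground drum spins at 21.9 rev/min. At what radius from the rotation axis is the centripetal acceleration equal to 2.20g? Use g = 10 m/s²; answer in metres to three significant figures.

ω = 21.9 rev/min × 2π/60 = 2.293 rad/s.
a_c = ω²r = 2.20g ⇒ r = 2.20 × 10.0 / (2.293)² = 22.00/5.260 = 4.183 m.

4.18 m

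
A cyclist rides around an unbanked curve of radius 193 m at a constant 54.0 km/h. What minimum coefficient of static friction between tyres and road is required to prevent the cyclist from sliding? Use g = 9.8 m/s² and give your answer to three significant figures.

v = 54.0/3.6 = 15.00 m/s.
Friction provides the centripetal force: μ_s m g = m v²/r, so μ_s = v²/(g r) = (15.00)²/(9.8 × 193) = 225.0/1891 = 0.1190.

0.119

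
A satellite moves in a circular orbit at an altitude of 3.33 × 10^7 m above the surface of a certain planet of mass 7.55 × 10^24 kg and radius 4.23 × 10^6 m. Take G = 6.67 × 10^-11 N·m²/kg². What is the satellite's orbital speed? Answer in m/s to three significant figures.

3660 m/s

Orbital radius r = R + h = 4.23 × 10^6 + 3.33 × 10^7 = 3.753 × 10^7 m.
Gravity supplies the centripetal force: G M m / r² = m v² / r, so v = √(GM/r).
v = √(6.67 × 10^-11 × 7.55 × 10^24 / 3.753 × 10^7) = √(1.342 × 10^7) = 3663 m/s.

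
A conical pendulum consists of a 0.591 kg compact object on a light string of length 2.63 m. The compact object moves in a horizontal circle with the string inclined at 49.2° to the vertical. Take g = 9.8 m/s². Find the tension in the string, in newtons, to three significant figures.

Vertically the bob has no acceleration, so T cosθ = mg.
T = mg/cosθ = 0.591 × 9.8 / cos 49.2° = 5.792/0.6534 = 8.864 N.

8.86 N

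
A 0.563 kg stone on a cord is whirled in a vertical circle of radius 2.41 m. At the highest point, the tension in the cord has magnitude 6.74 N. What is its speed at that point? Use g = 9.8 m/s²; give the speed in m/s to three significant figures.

At the top, T + mg = mv²/r, so v = √(r(T/m + g)) = √(2.41 × (6.74/0.563 + 9.8)) = √(2.41 × 21.77) = √52.47 = 7.244 m/s.

7.24 m/s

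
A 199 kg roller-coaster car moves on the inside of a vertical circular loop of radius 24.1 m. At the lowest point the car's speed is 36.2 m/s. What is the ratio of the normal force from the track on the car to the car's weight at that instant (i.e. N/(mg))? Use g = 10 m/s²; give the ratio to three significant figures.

At the bottom, N − mg = mv²/r, so N = m(v²/r + g) and N/(mg) = v²/(rg) + 1 = (36.2)²/(24.1 × 10.0) + 1 = 5.438 + 1 = 6.438.

6.44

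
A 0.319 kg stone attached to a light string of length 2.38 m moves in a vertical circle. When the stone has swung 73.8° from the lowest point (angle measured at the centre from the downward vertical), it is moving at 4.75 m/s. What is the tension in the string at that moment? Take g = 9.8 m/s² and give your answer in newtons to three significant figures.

3.90 N

Take the radial direction toward the centre of the circle as positive. The component of the weight along the string toward the centre is −mg cos φ (φ measured from the bottom), so Newton's second law along the string gives T − mg cos φ = m v²/r.
cos 73.8° = 0.2790, so T = m(v²/r + g cos φ) = 0.319 × ((4.75)²/2.38 + 9.8 × 0.2790) = 0.319 × (9.480 + (2.734)) = 0.319 × 12.21 = 3.896 N.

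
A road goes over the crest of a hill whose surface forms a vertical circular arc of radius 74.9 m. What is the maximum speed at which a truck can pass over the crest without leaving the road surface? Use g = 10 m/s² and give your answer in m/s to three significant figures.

27.4 m/s

At the crest the centre of the circle is below the truck, so the net downward (centripetal) force is mg − N = mv²/r.
The truck leaves the road when N → 0, giving v_max = √(g r) = √(10.0 × 74.9) = 27.37 m/s.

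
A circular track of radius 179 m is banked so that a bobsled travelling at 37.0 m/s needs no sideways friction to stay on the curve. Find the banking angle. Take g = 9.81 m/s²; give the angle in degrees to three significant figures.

For a frictionless banked turn: horizontally N sinθ = mv²/r and vertically N cosθ = mg.
Dividing: tanθ = v²/(r g) = (37.0)²/(179 × 9.81) = 1369/1756 = 0.7796.
θ = arctan(0.7796) = 37.94°.

37.9°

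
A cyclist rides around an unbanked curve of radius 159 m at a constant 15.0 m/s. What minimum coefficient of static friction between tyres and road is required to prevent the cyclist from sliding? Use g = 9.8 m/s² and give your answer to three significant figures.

Friction provides the centripetal force: μ_s m g = m v²/r, so μ_s = v²/(g r) = (15.00)²/(9.8 × 159) = 225.0/1558 = 0.1444.

0.144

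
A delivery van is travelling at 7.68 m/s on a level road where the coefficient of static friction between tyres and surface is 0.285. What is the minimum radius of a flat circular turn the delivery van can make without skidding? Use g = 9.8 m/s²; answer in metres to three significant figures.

21.1 m

At the limit, μ_s m g = m v²/r, so r_min = v²/(μ_s g) = (7.68)²/(0.285 × 9.8) = 58.98/2.793 = 21.12 m.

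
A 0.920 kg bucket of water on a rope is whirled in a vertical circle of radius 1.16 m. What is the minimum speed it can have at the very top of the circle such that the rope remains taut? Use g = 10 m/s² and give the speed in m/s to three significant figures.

At the top, both weight mg and T point toward the centre: T + mg = mv²/r.
At minimum speed T → 0, so mg = mv_min²/r ⇒ v_min = √(g r) = √(10.0 × 1.16) = 3.406 m/s.

3.41 m/s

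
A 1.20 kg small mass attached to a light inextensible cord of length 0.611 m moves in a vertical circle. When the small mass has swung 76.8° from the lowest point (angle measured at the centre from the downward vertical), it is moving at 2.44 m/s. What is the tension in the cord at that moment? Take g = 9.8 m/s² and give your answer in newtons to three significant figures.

Take the radial direction toward the centre of the circle as positive. The component of the weight along the string toward the centre is −mg cos φ (φ measured from the bottom), so Newton's second law along the string gives T − mg cos φ = m v²/r.
cos 76.8° = 0.2284, so T = m(v²/r + g cos φ) = 1.20 × ((2.44)²/0.611 + 9.8 × 0.2284) = 1.20 × (9.744 + (2.238)) = 1.20 × 11.98 = 14.38 N.

14.4 N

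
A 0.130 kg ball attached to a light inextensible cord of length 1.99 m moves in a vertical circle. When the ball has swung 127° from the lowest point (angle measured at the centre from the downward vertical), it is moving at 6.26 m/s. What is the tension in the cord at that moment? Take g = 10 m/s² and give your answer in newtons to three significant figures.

Take the radial direction toward the centre of the circle as positive. The component of the weight along the string toward the centre is −mg cos φ (φ measured from the bottom), so Newton's second law along the string gives T − mg cos φ = m v²/r.
cos 127° = -0.6018, so T = m(v²/r + g cos φ) = 0.130 × ((6.26)²/1.99 + 10.0 × -0.6018) = 0.130 × (19.69 + (-6.018)) = 0.130 × 13.67 = 1.778 N.

1.78 N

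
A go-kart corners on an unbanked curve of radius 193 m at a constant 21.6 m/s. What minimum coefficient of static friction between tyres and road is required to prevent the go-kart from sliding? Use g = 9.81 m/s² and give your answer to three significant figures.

0.246

Friction provides the centripetal force: μ_s m g = m v²/r, so μ_s = v²/(g r) = (21.60)²/(9.81 × 193) = 466.6/1893 = 0.2464.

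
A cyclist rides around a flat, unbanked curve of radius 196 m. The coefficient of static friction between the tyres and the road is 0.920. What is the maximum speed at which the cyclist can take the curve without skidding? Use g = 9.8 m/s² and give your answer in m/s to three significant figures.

Friction provides the centripetal force on a flat curve. At maximum speed it is at its limiting value: μ_s m g = m v²/r.
Mass cancels: v_max = √(μ_s g r) = √(0.920 × 9.8 × 196) = √1767 = 42.04 m/s.

42.0 m/s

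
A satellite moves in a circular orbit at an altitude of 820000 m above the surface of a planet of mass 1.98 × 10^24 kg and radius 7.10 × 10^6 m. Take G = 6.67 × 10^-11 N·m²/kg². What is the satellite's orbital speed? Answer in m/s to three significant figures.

4080 m/s

Orbital radius r = R + h = 7.10 × 10^6 + 820000 = 7.920 × 10^6 m.
Gravity supplies the centripetal force: G M m / r² = m v² / r, so v = √(GM/r).
v = √(6.67 × 10^-11 × 1.98 × 10^24 / 7.920 × 10^6) = √(1.668 × 10^7) = 4084 m/s.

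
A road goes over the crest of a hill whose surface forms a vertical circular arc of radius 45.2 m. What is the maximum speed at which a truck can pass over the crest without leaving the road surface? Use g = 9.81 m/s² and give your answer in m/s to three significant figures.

At the crest the centre of the circle is below the truck, so the net downward (centripetal) force is mg − N = mv²/r.
The truck leaves the road when N → 0, giving v_max = √(g r) = √(9.81 × 45.2) = 21.06 m/s.

21.1 m/s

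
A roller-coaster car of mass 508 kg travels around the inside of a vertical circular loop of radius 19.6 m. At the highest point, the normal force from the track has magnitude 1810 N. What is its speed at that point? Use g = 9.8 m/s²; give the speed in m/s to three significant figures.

16.2 m/s

At the top, N + mg = mv²/r, so v = √(r(N/m + g)) = √(19.6 × (1810/508 + 9.8)) = √(19.6 × 13.36) = √261.9 = 16.18 m/s.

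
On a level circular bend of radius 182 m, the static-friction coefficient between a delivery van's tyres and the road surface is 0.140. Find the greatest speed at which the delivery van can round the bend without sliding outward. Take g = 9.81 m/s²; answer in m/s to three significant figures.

Friction provides the centripetal force on a flat curve. At maximum speed it is at its limiting value: μ_s m g = m v²/r.
Mass cancels: v_max = √(μ_s g r) = √(0.140 × 9.81 × 182) = √250.0 = 15.81 m/s.

15.8 m/s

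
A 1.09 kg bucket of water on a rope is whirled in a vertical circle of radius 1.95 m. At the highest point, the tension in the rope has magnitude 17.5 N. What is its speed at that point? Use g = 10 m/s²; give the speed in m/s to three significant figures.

At the top, T + mg = mv²/r, so v = √(r(T/m + g)) = √(1.95 × (17.5/1.09 + 10.0)) = √(1.95 × 26.06) = √50.81 = 7.128 m/s.

7.13 m/s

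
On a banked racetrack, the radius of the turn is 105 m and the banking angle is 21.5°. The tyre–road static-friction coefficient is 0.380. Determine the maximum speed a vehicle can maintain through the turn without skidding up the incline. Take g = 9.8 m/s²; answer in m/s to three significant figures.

30.6 m/s

At the maximum speed, friction acts down the slope at its limiting value f = μN. Radially (horizontal, toward centre): N sinθ + μN cosθ = mv²/r. Vertically: N cosθ − μN sinθ = mg.
Dividing: v² = r g (sinθ + μcosθ)/(cosθ − μsinθ).
sinθ + μcosθ = 0.3665 + 0.380×0.9304 = 0.7201; cosθ − μsinθ = 0.9304 − 0.380×0.3665 = 0.7911.
v² = 105 × 9.8 × 0.7201/0.7911 = 936.5 m²/s², so v = 30.60 m/s.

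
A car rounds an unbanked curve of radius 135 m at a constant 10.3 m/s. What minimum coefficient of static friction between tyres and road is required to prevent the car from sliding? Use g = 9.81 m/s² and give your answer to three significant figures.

0.0801

Friction provides the centripetal force: μ_s m g = m v²/r, so μ_s = v²/(g r) = (10.30)²/(9.81 × 135) = 106.1/1324 = 0.08011.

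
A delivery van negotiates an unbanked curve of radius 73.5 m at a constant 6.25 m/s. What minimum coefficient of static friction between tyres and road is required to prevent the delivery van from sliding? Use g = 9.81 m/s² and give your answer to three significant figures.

0.0542

Friction provides the centripetal force: μ_s m g = m v²/r, so μ_s = v²/(g r) = (6.250)²/(9.81 × 73.5) = 39.06/721.0 = 0.05418.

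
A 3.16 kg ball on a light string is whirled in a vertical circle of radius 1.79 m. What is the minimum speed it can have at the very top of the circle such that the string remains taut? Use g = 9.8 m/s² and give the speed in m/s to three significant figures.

4.19 m/s

At the top, both weight mg and T point toward the centre: T + mg = mv²/r.
At minimum speed T → 0, so mg = mv_min²/r ⇒ v_min = √(g r) = √(9.8 × 1.79) = 4.188 m/s.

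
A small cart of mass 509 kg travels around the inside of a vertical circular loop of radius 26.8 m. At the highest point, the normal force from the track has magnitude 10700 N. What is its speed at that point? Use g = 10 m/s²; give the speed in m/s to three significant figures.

At the top, N + mg = mv²/r, so v = √(r(N/m + g)) = √(26.8 × (10700/509 + 10.0)) = √(26.8 × 31.02) = √831.4 = 28.83 m/s.

28.8 m/s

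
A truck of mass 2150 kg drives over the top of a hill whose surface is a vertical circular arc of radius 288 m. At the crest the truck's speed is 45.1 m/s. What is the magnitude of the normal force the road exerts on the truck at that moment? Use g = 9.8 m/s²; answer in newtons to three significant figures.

At the crest the centripetal acceleration points downward (toward the centre of the arc), so mg − N = mv²/r.
N = m(g − v²/r) = 2150 × (9.8 − (45.1)²/288) = 2150 × (9.8 − 7.063) = 2150 × 2.737 = 5886 N.

5890 N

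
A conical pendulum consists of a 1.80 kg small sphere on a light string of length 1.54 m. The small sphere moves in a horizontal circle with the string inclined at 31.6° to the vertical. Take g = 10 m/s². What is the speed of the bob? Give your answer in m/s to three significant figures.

The radius of the circle is r = L sinθ = 1.54 × sin 31.6° = 0.8069 m.
Horizontally T sinθ = mv²/r and vertically T cosθ = mg, so tanθ = v²/(rg).
v = √(r g tanθ) = √(0.8069 × 10.0 × 0.6152) = √4.964 = 2.228 m/s.

2.23 m/s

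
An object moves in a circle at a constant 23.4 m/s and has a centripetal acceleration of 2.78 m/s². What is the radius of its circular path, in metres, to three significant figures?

197 m

a_c = v²/r ⇒ r = v²/a_c = (23.4)²/2.78 = 547.6/2.78 = 197.0 m.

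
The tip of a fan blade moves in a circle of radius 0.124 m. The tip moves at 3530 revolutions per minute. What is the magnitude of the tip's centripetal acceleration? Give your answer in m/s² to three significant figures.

ω = 3530 rev/min × 2π/60 = 369.7 rad/s, so v = ωr = 369.7 × 0.124 = 45.84 m/s.
a_c = v²/r = (45.84)²/0.124 = 2101/0.124 = 16940 m/s².

16900 m/s²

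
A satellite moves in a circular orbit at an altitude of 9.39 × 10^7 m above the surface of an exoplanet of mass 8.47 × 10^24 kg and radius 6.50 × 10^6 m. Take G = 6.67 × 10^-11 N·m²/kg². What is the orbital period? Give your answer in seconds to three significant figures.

266000 s

r = R + h = 6.50 × 10^6 + 9.39 × 10^7 = 1.004 × 10^8 m. Gravity provides the centripetal force: G M m / r² = m v² / r ⇒ v = √(GM/r) = 2372 m/s.
T = 2πr/v = 2π × 1.004 × 10^8 / 2372 = 265900 s.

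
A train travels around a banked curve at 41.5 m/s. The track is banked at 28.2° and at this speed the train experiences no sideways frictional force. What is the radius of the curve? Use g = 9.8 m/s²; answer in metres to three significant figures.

328 m

Frictionless banking: tanθ = v²/(rg), so r = v²/(g tanθ).
r = (41.5)²/(9.8 × tan 28.2°) = 1722/(9.8 × 0.5362) = 1722/5.255 = 327.8 m.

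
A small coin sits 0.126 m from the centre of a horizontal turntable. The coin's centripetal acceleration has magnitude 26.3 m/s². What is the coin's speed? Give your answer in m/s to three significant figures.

a_c = v²/r ⇒ v = √(a_c · r) = √(26.3 × 0.126) = √3.314 = 1.820 m/s.

1.82 m/s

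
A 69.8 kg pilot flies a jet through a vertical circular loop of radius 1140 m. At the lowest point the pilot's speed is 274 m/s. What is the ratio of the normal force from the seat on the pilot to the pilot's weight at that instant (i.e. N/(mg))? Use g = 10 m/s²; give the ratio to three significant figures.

At the bottom, N − mg = mv²/r, so N = m(v²/r + g) and N/(mg) = v²/(rg) + 1 = (274)²/(1140 × 10.0) + 1 = 6.586 + 1 = 7.586.

7.59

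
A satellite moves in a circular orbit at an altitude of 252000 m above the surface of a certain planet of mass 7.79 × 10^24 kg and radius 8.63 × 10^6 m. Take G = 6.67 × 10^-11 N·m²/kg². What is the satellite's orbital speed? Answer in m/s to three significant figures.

Orbital radius r = R + h = 8.63 × 10^6 + 252000 = 8.882 × 10^6 m.
Gravity supplies the centripetal force: G M m / r² = m v² / r, so v = √(GM/r).
v = √(6.67 × 10^-11 × 7.79 × 10^24 / 8.882 × 10^6) = √(5.850 × 10^7) = 7648 m/s.

7650 m/s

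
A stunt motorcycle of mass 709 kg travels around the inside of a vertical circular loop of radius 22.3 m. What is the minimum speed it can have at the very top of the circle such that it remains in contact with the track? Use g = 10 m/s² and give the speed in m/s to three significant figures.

At the top, both weight mg and N point toward the centre: N + mg = mv²/r.
At minimum speed N → 0, so mg = mv_min²/r ⇒ v_min = √(g r) = √(10.0 × 22.3) = 14.93 m/s.

14.9 m/s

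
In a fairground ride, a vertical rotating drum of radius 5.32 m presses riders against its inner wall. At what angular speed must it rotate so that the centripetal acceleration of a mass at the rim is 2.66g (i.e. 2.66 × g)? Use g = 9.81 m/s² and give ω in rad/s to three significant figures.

Centripetal acceleration a_c = ω²r. Setting ω²r = 2.66g:
ω = √(2.66g / r) = √(2.66 × 9.81 / 5.32) = √4.905 = 2.215 rad/s.

2.21 rad/s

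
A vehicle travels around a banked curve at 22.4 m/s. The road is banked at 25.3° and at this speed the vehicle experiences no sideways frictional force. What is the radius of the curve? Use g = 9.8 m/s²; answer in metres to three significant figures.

Frictionless banking: tanθ = v²/(rg), so r = v²/(g tanθ).
r = (22.4)²/(9.8 × tan 25.3°) = 501.8/(9.8 × 0.4727) = 501.8/4.632 = 108.3 m.

108 m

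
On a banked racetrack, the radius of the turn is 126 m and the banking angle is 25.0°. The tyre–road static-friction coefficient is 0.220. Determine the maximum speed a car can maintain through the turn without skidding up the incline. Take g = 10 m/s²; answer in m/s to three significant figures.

31.0 m/s

At the maximum speed, friction acts down the slope at its limiting value f = μN. Radially (horizontal, toward centre): N sinθ + μN cosθ = mv²/r. Vertically: N cosθ − μN sinθ = mg.
Dividing: v² = r g (sinθ + μcosθ)/(cosθ − μsinθ).
sinθ + μcosθ = 0.4226 + 0.220×0.9063 = 0.6220; cosθ − μsinθ = 0.9063 − 0.220×0.4226 = 0.8133.
v² = 126 × 10.0 × 0.6220/0.8133 = 963.6 m²/s², so v = 31.04 m/s.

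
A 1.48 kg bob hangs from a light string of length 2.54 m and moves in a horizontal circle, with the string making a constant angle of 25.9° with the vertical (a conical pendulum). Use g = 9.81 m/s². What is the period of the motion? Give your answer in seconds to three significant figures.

r = L sinθ = 1.109 m. From T sinθ = mω²r and T cosθ = mg: tanθ = ω²r/g, so ω² = g tanθ / r = g/(L cosθ).
ω = √(g/(L cosθ)) = √(9.81/(2.54 × 0.8996)) = √4.293 = 2.072 rad/s.
Period = 2π/ω = 3.032 s.

3.03 s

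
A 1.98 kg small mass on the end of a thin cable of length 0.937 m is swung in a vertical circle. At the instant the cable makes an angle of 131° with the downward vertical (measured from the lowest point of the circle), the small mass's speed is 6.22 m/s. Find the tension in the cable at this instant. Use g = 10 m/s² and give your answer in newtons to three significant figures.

68.8 N

Take the radial direction toward the centre of the circle as positive. The component of the weight along the string toward the centre is −mg cos φ (φ measured from the bottom), so Newton's second law along the string gives T − mg cos φ = m v²/r.
cos 131° = -0.6561, so T = m(v²/r + g cos φ) = 1.98 × ((6.22)²/0.937 + 10.0 × -0.6561) = 1.98 × (41.29 + (-6.561)) = 1.98 × 34.73 = 68.76 N.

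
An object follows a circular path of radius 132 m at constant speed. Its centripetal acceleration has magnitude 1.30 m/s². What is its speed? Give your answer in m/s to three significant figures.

a_c = v²/r ⇒ v = √(a_c · r) = √(1.30 × 132) = √171.6 = 13.10 m/s.

13.1 m/s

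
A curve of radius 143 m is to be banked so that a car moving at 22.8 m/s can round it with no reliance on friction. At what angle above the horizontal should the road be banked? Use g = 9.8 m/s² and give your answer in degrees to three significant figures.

20.4°

With no friction, the horizontal component of the normal force provides the centripetal force: N sinθ = mv²/r, while N cosθ = mg vertically.
Dividing: tanθ = v²/(r g) = (22.8)²/(143 × 9.8) = 519.8/1401 = 0.3709.
θ = arctan(0.3709) = 20.35°.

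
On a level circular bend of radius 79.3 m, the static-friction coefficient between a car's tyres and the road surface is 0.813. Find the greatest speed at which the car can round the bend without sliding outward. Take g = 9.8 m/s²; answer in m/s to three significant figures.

25.1 m/s

Friction provides the centripetal force on a flat curve. At maximum speed it is at its limiting value: μ_s m g = m v²/r.
Mass cancels: v_max = √(μ_s g r) = √(0.813 × 9.8 × 79.3) = √631.8 = 25.14 m/s.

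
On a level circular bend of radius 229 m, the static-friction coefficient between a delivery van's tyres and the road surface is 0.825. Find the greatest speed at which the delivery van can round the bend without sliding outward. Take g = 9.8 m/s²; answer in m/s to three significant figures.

On a flat curve, static friction is the only horizontal force, so it must supply the full centripetal force: μ_s m g = m v²/r.
Mass cancels: v_max = √(μ_s g r) = √(0.825 × 9.8 × 229) = √1851 = 43.03 m/s.

43.0 m/s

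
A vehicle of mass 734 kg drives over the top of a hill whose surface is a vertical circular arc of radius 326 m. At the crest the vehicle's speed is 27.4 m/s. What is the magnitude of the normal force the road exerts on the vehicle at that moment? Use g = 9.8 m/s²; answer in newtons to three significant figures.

5500 N

At the crest the centripetal acceleration points downward (toward the centre of the arc), so mg − N = mv²/r.
N = m(g − v²/r) = 734 × (9.8 − (27.4)²/326) = 734 × (9.8 − 2.303) = 734 × 7.497 = 5503 N.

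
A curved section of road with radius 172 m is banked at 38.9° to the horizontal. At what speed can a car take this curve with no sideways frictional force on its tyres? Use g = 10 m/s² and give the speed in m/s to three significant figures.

37.3 m/s

On a frictionless banked curve, N sinθ = mv²/r and N cosθ = mg, so tanθ = v²/(rg).
v = √(r g tanθ) = √(172 × 10.0 × tan 38.9°) = √(172 × 10.0 × 0.8069) = √1388 = 37.25 m/s.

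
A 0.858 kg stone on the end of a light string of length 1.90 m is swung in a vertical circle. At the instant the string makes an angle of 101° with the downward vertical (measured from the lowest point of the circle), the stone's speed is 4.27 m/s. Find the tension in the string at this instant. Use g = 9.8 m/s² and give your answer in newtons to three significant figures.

Take the radial direction toward the centre of the circle as positive. The component of the weight along the string toward the centre is −mg cos φ (φ measured from the bottom), so Newton's second law along the string gives T − mg cos φ = m v²/r.
cos 101° = -0.1908, so T = m(v²/r + g cos φ) = 0.858 × ((4.27)²/1.90 + 9.8 × -0.1908) = 0.858 × (9.596 + (-1.870)) = 0.858 × 7.726 = 6.629 N.

6.63 N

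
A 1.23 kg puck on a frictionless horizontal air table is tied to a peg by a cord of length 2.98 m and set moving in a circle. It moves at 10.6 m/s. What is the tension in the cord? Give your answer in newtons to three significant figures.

46.4 N

The tension is the only horizontal force, so it supplies the full centripetal force: T = m v²/r = 1.23 × (10.60)²/2.98 = 1.23 × 112.4/2.98 = 46.38 N.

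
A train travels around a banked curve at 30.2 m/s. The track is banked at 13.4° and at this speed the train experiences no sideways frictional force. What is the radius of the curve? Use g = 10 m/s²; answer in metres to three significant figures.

Frictionless banking: tanθ = v²/(rg), so r = v²/(g tanθ).
r = (30.2)²/(10.0 × tan 13.4°) = 912.0/(10.0 × 0.2382) = 912.0/2.382 = 382.8 m.

383 m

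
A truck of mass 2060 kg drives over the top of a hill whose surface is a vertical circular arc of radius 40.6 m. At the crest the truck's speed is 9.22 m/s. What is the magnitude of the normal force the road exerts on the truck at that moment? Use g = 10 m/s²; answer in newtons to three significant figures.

At the crest the centripetal acceleration points downward (toward the centre of the arc), so mg − N = mv²/r.
N = m(g − v²/r) = 2060 × (10.0 − (9.22)²/40.6) = 2060 × (10.0 − 2.094) = 2060 × 7.906 = 16290 N.

16300 N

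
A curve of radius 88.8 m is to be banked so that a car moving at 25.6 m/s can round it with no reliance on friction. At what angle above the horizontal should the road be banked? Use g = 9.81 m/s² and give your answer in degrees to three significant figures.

For a frictionless banked turn: horizontally N sinθ = mv²/r and vertically N cosθ = mg.
Dividing: tanθ = v²/(r g) = (25.6)²/(88.8 × 9.81) = 655.4/871.1 = 0.7523.
θ = arctan(0.7523) = 36.95°.

37.0°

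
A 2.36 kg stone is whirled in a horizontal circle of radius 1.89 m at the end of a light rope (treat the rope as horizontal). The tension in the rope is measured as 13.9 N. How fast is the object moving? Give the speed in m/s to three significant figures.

T = m v²/r ⇒ v = √(T r / m) = √(13.9 × 1.89 / 2.36) = √11.13 = 3.336 m/s.

3.34 m/s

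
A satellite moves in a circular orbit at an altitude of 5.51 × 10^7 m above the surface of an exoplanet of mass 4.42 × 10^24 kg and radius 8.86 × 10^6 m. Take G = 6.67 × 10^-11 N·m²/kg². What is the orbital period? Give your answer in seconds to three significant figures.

187000 s

r = R + h = 8.86 × 10^6 + 5.51 × 10^7 = 6.396 × 10^7 m. Gravity provides the centripetal force: G M m / r² = m v² / r ⇒ v = √(GM/r) = 2147 m/s.
T = 2πr/v = 2π × 6.396 × 10^7 / 2147 = 187200 s.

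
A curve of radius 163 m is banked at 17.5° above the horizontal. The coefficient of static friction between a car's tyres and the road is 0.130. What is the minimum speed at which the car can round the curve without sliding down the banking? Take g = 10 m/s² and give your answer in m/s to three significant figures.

At the minimum speed, friction acts up the slope at its limiting value f = μN. Radially (horizontal, toward centre): N sinθ − μN cosθ = mv²/r. Vertically: N cosθ + μN sinθ = mg.
Dividing: v² = r g (sinθ − μcosθ)/(cosθ + μsinθ).
sinθ − μcosθ = 0.3007 − 0.130×0.9537 = 0.1767; cosθ + μsinθ = 0.9537 + 0.130×0.3007 = 0.9928.
v² = 163 × 10.0 × 0.1767/0.9928 = 290.1 m²/s², so v = 17.03 m/s.

17.0 m/s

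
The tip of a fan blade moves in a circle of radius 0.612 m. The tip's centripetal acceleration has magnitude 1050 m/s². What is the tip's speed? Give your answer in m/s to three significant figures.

25.3 m/s

a_c = v²/r ⇒ v = √(a_c · r) = √(1050 × 0.612) = √642.6 = 25.35 m/s.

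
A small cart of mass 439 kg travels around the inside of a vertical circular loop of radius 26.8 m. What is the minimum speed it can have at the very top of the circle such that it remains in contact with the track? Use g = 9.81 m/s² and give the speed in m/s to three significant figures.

16.2 m/s

At the top, both weight mg and N point toward the centre: N + mg = mv²/r.
At minimum speed N → 0, so mg = mv_min²/r ⇒ v_min = √(g r) = √(9.81 × 26.8) = 16.21 m/s.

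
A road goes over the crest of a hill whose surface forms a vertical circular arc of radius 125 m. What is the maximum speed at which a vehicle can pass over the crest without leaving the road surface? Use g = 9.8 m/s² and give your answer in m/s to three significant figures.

At the crest the centre of the circle is below the vehicle, so the net downward (centripetal) force is mg − N = mv²/r.
The vehicle leaves the road when N → 0, giving v_max = √(g r) = √(9.8 × 125) = 35.00 m/s.

35.0 m/s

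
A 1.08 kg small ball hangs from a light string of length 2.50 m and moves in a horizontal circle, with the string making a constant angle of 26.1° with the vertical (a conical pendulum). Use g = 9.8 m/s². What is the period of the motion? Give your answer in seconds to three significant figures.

3.01 s

r = L sinθ = 1.100 m. From T sinθ = mω²r and T cosθ = mg: tanθ = ω²r/g, so ω² = g tanθ / r = g/(L cosθ).
ω = √(g/(L cosθ)) = √(9.8/(2.50 × 0.8980)) = √4.365 = 2.089 rad/s.
Period = 2π/ω = 3.007 s.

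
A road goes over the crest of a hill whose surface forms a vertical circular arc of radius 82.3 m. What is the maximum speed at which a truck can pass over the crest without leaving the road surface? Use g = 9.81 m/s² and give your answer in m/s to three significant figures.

28.4 m/s

At the crest the centre of the circle is below the truck, so the net downward (centripetal) force is mg − N = mv²/r.
The truck leaves the road when N → 0, giving v_max = √(g r) = √(9.81 × 82.3) = 28.41 m/s.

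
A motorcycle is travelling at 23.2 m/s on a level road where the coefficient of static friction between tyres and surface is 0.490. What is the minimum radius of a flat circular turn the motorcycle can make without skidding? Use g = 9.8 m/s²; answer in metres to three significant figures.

112 m

At the limit, μ_s m g = m v²/r, so r_min = v²/(μ_s g) = (23.2)²/(0.490 × 9.8) = 538.2/4.802 = 112.1 m.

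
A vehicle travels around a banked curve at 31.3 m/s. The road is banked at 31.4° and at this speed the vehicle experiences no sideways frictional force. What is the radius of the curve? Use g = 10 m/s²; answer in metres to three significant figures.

Frictionless banking: tanθ = v²/(rg), so r = v²/(g tanθ).
r = (31.3)²/(10.0 × tan 31.4°) = 979.7/(10.0 × 0.6104) = 979.7/6.104 = 160.5 m.

160 m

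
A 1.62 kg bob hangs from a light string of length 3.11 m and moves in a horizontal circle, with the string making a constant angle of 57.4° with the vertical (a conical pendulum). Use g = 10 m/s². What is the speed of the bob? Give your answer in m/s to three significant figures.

6.40 m/s

The radius of the circle is r = L sinθ = 3.11 × sin 57.4° = 2.620 m.
Horizontally T sinθ = mv²/r and vertically T cosθ = mg, so tanθ = v²/(rg).
v = √(r g tanθ) = √(2.620 × 10.0 × 1.564) = √40.97 = 6.401 m/s.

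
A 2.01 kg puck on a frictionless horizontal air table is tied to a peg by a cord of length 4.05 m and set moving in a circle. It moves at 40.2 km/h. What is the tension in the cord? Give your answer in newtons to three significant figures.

61.9 N

v = 40.2 km/h = 40.2/3.6 = 11.17 m/s.
The tension is the only horizontal force, so it supplies the full centripetal force: T = m v²/r = 2.01 × (11.17)²/4.05 = 2.01 × 124.7/4.05 = 61.89 N.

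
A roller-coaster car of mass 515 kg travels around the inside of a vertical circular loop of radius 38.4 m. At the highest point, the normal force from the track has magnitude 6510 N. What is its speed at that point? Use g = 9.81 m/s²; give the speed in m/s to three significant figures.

At the top, N + mg = mv²/r, so v = √(r(N/m + g)) = √(38.4 × (6510/515 + 9.81)) = √(38.4 × 22.45) = √862.1 = 29.36 m/s.

29.4 m/s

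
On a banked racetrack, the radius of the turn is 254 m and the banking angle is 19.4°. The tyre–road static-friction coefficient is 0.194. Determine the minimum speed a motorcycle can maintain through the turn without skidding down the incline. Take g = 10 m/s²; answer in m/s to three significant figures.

19.4 m/s

At the minimum speed, friction acts up the slope at its limiting value f = μN. Radially (horizontal, toward centre): N sinθ − μN cosθ = mv²/r. Vertically: N cosθ + μN sinθ = mg.
Dividing: v² = r g (sinθ − μcosθ)/(cosθ + μsinθ).
sinθ − μcosθ = 0.3322 − 0.194×0.9432 = 0.1492; cosθ + μsinθ = 0.9432 + 0.194×0.3322 = 1.008.
v² = 254 × 10.0 × 0.1492/1.008 = 376.0 m²/s², so v = 19.39 m/s.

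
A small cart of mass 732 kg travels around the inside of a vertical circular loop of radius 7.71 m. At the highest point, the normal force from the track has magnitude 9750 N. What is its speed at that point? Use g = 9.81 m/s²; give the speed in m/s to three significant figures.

At the top, N + mg = mv²/r, so v = √(r(N/m + g)) = √(7.71 × (9750/732 + 9.81)) = √(7.71 × 23.13) = √178.3 = 13.35 m/s.

13.4 m/s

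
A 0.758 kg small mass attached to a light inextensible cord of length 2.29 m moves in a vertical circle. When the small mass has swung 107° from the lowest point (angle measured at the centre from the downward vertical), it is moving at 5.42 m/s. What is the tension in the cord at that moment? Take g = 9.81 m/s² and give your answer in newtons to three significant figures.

7.55 N

Take the radial direction toward the centre of the circle as positive. The component of the weight along the string toward the centre is −mg cos φ (φ measured from the bottom), so Newton's second law along the string gives T − mg cos φ = m v²/r.
cos 107° = -0.2924, so T = m(v²/r + g cos φ) = 0.758 × ((5.42)²/2.29 + 9.81 × -0.2924) = 0.758 × (12.83 + (-2.868)) = 0.758 × 9.960 = 7.550 N.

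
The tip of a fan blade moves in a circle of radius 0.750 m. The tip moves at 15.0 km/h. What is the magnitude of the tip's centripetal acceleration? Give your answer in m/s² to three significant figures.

v = 15.0 km/h = 15.0/3.6 = 4.167 m/s.
a_c = v²/r = (4.167)²/0.750 = 17.36/0.750 = 23.15 m/s².

23.1 m/s²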